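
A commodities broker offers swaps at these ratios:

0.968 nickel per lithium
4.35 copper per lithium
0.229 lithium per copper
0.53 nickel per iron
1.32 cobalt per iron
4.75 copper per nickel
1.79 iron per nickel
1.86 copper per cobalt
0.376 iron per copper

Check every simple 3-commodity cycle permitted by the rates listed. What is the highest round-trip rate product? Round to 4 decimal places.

1.0529

lithium→nickel→copper→lithium: 0.968 × 4.75 × 0.229 = 1.05294
nickel→copper→iron→nickel: 4.75 × 0.376 × 0.53 = 0.94658
cobalt→copper→iron→cobalt: 1.86 × 0.376 × 1.32 = 0.92316
Maximum is lithium→nickel→copper→lithium at 1.0529; arbitrage exists.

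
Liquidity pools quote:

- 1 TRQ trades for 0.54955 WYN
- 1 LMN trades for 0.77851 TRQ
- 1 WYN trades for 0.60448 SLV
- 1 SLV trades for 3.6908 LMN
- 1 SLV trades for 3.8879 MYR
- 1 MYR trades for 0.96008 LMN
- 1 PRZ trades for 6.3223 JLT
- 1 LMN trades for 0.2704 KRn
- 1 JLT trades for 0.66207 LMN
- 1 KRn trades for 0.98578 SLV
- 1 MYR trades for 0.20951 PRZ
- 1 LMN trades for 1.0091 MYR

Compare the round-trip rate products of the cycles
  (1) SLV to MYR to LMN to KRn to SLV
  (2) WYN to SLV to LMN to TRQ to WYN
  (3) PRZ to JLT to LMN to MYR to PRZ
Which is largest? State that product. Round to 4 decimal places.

0.9950

(1) 3.8879 × 0.96008 × 0.2704 × 0.98578 = 0.99497
(2) 0.60448 × 3.6908 × 0.77851 × 0.54955 = 0.95450
(3) 6.3223 × 0.66207 × 1.0091 × 0.20951 = 0.88495
Highest is cycle (1) at 0.9950 (≤1, no arbitrage).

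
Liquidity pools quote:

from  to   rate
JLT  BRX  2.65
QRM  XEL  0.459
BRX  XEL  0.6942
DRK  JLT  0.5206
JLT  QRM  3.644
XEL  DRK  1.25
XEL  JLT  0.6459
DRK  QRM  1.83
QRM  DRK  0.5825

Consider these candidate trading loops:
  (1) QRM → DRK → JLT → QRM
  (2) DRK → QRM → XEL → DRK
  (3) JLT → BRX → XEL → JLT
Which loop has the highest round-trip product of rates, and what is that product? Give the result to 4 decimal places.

(1) 0.5825 × 0.5206 × 3.644 = 1.10504
(2) 1.83 × 0.459 × 1.25 = 1.04996
(3) 2.65 × 0.6942 × 0.6459 = 1.18822
Highest is cycle (3) at 1.1882 (>1, arbitrage).

1.1882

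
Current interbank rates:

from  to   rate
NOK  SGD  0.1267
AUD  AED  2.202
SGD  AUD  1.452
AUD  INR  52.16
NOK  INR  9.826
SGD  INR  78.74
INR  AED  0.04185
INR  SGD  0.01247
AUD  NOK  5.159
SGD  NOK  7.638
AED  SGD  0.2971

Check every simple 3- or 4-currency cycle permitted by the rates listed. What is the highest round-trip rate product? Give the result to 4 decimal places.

0.9790

SGD→INR→AED→SGD: 78.74 × 0.04185 × 0.2971 = 0.97902
SGD→AUD→AED→SGD: 1.452 × 2.202 × 0.2971 = 0.94992
SGD→AUD→NOK→SGD: 1.452 × 5.159 × 0.1267 = 0.94909
SGD→AUD→INR→SGD: 1.452 × 52.16 × 0.01247 = 0.94443
SGD→AUD→INR→AED→SGD: 1.452 × 52.16 × 0.04185 × 0.2971 = 0.94168
SGD→NOK→INR→SGD: 7.638 × 9.826 × 0.01247 = 0.93589
SGD→NOK→INR→AED→SGD: 7.638 × 9.826 × 0.04185 × 0.2971 = 0.93316
SGD→AUD→NOK→INR→SGD: 1.452 × 5.159 × 9.826 × 0.01247 = 0.91786
Maximum is SGD→INR→AED→SGD at 0.9790; no arbitrage — every cycle loses value.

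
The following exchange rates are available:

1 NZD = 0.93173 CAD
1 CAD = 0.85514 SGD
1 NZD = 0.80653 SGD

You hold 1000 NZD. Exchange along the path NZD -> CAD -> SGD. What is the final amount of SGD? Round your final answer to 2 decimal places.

1000 NZD × 0.93173 = 931.73 CAD
931.73 CAD × 0.85514 = 796.7595922 SGD

796.76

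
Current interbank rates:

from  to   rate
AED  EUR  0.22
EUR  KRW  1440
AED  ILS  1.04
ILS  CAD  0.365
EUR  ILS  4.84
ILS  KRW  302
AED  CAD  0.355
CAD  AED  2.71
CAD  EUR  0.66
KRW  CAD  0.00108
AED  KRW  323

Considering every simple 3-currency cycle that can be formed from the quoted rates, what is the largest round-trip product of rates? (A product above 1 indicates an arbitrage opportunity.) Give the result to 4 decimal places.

EUR→ILS→CAD→EUR: 4.84 × 0.365 × 0.66 = 1.16596
AED→ILS→CAD→AED: 1.04 × 0.365 × 2.71 = 1.02872
EUR→KRW→CAD→EUR: 1440 × 0.00108 × 0.66 = 1.02643
AED→KRW→CAD→AED: 323 × 0.00108 × 2.71 = 0.94536
Maximum is EUR→ILS→CAD→EUR at 1.1660; arbitrage exists.

1.1660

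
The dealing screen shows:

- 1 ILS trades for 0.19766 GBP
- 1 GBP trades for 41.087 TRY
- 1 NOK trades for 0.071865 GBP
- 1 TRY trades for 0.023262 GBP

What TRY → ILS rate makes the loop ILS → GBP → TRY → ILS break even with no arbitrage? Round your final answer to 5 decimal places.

0.12313

Known legs of the cycle: 0.19766 × 41.087 = 8.12125642
For no arbitrage the full-cycle product must be 1, so the missing rate is 1 / 8.12125642 ≈ 0.1231337.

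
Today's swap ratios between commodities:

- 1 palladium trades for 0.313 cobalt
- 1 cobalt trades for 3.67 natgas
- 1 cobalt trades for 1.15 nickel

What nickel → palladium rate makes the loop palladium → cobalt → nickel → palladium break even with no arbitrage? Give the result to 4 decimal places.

Known legs of the cycle: 0.313 × 1.15 = 0.35995
For no arbitrage the full-cycle product must be 1, so the missing rate is 1 / 0.35995 ≈ 2.778164.

2.7782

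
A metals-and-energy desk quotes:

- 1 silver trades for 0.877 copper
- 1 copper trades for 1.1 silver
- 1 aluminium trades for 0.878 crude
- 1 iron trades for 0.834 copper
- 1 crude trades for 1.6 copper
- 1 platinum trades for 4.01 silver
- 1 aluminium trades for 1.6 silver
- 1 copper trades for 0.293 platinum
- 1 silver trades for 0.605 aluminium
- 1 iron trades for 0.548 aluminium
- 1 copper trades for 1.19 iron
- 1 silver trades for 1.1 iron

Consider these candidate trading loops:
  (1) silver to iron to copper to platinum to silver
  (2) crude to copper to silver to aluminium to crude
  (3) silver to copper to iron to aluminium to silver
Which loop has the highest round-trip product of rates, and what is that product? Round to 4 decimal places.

1.0779

(1) 1.1 × 0.834 × 0.293 × 4.01 = 1.07788
(2) 1.6 × 1.1 × 0.605 × 0.878 = 0.93489
(3) 0.877 × 1.19 × 0.548 × 1.6 = 0.91505
Highest is cycle (1) at 1.0779 (>1, arbitrage).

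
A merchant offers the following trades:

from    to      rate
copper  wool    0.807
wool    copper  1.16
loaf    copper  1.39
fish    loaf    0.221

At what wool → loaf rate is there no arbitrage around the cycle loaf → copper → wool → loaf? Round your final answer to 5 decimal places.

0.89148

Known legs of the cycle: 1.39 × 0.807 = 1.12173
For no arbitrage the full-cycle product must be 1, so the missing rate is 1 / 1.12173 ≈ 0.8914801.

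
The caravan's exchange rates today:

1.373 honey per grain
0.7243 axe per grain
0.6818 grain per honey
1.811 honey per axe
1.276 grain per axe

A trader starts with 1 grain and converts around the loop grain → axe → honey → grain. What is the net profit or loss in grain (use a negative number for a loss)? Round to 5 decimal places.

-0.10568

1 grain × 0.7243 = 0.7243 axe
0.7243 axe × 1.811 = 1.3117073 honey
1.3117073 honey × 0.6818 = 0.89432203714 grain
Net change: 0.89432203714 − 1 = -0.10567796286 grain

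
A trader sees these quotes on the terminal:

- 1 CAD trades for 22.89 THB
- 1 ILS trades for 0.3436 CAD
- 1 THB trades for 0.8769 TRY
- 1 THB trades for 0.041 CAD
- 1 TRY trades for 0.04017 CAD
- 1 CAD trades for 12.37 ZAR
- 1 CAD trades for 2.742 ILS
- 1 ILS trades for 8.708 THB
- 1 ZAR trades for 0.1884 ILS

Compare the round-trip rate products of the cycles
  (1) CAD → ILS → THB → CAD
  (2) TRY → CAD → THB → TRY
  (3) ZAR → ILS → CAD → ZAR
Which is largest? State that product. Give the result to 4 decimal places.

0.9790

(1) 2.742 × 8.708 × 0.041 = 0.97897
(2) 0.04017 × 22.89 × 0.8769 = 0.80630
(3) 0.1884 × 0.3436 × 12.37 = 0.80076
Highest is cycle (1) at 0.9790 (≤1, no arbitrage).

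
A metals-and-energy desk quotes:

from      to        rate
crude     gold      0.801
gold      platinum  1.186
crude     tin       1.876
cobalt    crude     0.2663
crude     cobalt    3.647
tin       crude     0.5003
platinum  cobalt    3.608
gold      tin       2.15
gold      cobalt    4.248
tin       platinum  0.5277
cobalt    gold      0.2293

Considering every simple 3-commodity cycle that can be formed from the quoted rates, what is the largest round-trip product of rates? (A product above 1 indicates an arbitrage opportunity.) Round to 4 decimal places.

0.9812

cobalt→gold→platinum→cobalt: 0.2293 × 1.186 × 3.608 = 0.98119
crude→gold→cobalt→crude: 0.801 × 4.248 × 0.2663 = 0.90613
tin→crude→gold→tin: 0.5003 × 0.801 × 2.15 = 0.86159
Maximum is cobalt→gold→platinum→cobalt at 0.9812; no arbitrage — every cycle loses value.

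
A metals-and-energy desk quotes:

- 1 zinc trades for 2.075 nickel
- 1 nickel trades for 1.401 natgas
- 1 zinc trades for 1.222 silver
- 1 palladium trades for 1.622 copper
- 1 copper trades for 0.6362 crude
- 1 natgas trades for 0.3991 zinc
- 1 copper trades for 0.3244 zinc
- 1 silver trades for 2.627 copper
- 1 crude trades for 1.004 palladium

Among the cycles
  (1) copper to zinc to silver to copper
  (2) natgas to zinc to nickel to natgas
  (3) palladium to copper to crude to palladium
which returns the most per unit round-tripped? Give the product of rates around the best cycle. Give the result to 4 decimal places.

(1) 0.3244 × 1.222 × 2.627 = 1.04139
(2) 0.3991 × 2.075 × 1.401 = 1.16021
(3) 1.622 × 0.6362 × 1.004 = 1.03604
Highest is cycle (2) at 1.1602 (>1, arbitrage).

1.1602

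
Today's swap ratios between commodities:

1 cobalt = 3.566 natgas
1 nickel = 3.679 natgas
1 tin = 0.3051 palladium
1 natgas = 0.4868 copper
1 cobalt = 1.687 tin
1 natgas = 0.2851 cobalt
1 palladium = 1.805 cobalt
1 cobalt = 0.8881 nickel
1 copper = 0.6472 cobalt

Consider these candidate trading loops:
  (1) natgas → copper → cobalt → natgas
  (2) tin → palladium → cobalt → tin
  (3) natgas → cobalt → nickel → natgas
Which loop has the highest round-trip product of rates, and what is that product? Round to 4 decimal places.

(1) 0.4868 × 0.6472 × 3.566 = 1.12349
(2) 0.3051 × 1.805 × 1.687 = 0.92904
(3) 0.2851 × 0.8881 × 3.679 = 0.93151
Highest is cycle (1) at 1.1235 (>1, arbitrage).

1.1235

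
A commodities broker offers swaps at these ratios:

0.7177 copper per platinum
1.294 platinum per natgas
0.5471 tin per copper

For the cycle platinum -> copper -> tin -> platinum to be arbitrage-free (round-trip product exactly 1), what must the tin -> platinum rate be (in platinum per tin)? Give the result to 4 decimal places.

2.5468

Known legs of the cycle: 0.7177 × 0.5471 = 0.39265367
For no arbitrage the full-cycle product must be 1, so the missing rate is 1 / 0.39265367 ≈ 2.546774.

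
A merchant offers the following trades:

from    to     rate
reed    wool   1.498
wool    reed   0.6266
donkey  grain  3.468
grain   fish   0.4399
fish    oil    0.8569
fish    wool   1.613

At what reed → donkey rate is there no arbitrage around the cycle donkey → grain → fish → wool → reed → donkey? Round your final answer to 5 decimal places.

Known legs of the cycle: 3.468 × 0.4399 × 1.613 × 0.6266 = 1.54190568156456
For no arbitrage the full-cycle product must be 1, so the missing rate is 1 / 1.54190568156456 ≈ 0.6485481.

0.64855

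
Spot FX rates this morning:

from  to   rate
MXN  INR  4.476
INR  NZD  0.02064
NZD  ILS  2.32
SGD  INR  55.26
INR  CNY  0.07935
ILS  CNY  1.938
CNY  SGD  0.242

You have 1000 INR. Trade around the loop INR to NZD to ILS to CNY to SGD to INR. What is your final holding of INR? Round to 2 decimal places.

1000 INR × 0.02064 = 20.64 NZD
20.64 NZD × 2.32 = 47.8848 ILS
47.8848 ILS × 1.938 = 92.8007424 CNY
92.8007424 CNY × 0.242 = 22.4577796608 SGD
22.4577796608 SGD × 55.26 = 1241.016904055808 INR

1241.02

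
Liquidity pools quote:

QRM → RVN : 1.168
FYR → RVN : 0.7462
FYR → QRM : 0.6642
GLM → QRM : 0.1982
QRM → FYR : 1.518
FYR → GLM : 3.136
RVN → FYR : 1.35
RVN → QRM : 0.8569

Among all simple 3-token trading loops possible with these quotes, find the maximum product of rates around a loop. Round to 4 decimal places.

RVN→FYR→QRM→RVN: 1.35 × 0.6642 × 1.168 = 1.04731
RVN→QRM→FYR→RVN: 0.8569 × 1.518 × 0.7462 = 0.97064
QRM→FYR→GLM→QRM: 1.518 × 3.136 × 0.1982 = 0.94352
Maximum is RVN→FYR→QRM→RVN at 1.0473; arbitrage exists.

1.0473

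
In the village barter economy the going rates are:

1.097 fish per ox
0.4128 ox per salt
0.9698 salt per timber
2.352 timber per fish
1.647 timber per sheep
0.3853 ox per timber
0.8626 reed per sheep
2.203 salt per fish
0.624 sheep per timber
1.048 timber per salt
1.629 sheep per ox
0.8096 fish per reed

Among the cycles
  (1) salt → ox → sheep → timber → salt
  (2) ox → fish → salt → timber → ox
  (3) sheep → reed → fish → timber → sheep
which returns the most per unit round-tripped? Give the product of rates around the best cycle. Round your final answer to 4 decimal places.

1.0741

(1) 0.4128 × 1.629 × 1.647 × 0.9698 = 1.07408
(2) 1.097 × 2.203 × 1.048 × 0.3853 = 0.97585
(3) 0.8626 × 0.8096 × 2.352 × 0.624 = 1.02495
Highest is cycle (1) at 1.0741 (>1, arbitrage).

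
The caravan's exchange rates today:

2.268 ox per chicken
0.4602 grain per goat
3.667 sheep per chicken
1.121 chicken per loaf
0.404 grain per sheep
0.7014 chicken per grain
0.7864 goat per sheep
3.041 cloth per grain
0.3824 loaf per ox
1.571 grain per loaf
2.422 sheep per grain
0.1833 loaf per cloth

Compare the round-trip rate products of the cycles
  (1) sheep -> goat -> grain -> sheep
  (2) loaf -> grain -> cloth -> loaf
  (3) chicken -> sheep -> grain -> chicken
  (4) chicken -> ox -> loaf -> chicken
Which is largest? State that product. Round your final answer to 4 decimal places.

(1) 0.7864 × 0.4602 × 2.422 = 0.87652
(2) 1.571 × 3.041 × 0.1833 = 0.87570
(3) 3.667 × 0.404 × 0.7014 = 1.03910
(4) 2.268 × 0.3824 × 1.121 = 0.97222
Highest is cycle (3) at 1.0391 (>1, arbitrage).

1.0391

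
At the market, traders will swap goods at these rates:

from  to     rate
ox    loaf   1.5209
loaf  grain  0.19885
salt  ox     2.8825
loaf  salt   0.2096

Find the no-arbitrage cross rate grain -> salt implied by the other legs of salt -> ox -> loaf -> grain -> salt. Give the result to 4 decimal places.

Known legs of the cycle: 2.8825 × 1.5209 × 0.19885 = 0.8717572566125
For no arbitrage the full-cycle product must be 1, so the missing rate is 1 / 0.8717572566125 ≈ 1.147108.

1.1471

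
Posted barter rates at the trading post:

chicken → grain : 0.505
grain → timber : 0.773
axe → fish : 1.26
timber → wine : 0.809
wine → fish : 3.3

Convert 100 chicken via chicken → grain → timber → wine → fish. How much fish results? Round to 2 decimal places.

104.22

100 chicken × 0.505 = 50.5 grain
50.5 grain × 0.773 = 39.0365 timber
39.0365 timber × 0.809 = 31.5805285 wine
31.5805285 wine × 3.3 = 104.21574405 fish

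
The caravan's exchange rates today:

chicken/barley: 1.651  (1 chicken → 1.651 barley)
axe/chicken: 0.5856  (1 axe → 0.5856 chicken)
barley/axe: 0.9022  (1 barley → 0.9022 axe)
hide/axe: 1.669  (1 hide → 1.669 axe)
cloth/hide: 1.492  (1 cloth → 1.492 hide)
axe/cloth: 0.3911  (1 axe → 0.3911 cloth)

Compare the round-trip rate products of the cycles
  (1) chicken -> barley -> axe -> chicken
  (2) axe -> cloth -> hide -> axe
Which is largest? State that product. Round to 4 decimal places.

0.9739

(1) 1.651 × 0.9022 × 0.5856 = 0.87227
(2) 0.3911 × 1.492 × 1.669 = 0.97390
Highest is cycle (2) at 0.9739 (≤1, no arbitrage).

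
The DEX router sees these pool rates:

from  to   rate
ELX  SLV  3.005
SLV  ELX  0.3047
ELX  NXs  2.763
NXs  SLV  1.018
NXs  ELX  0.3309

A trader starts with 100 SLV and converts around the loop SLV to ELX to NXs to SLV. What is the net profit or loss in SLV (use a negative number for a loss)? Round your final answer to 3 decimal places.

100 SLV × 0.3047 = 30.47 ELX
30.47 ELX × 2.763 = 84.18861 NXs
84.18861 NXs × 1.018 = 85.70400498 SLV
Net change: 85.70400498 − 100 = -14.29599502 SLV

-14.296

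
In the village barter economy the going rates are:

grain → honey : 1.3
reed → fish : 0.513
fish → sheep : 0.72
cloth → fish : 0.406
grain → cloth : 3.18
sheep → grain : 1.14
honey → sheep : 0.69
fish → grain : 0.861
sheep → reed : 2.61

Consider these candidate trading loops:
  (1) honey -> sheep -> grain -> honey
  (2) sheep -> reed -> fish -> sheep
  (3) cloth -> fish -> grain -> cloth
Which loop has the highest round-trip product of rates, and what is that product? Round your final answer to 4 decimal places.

(1) 0.69 × 1.14 × 1.3 = 1.02258
(2) 2.61 × 0.513 × 0.72 = 0.96403
(3) 0.406 × 0.861 × 3.18 = 1.11162
Highest is cycle (3) at 1.1116 (>1, arbitrage).

1.1116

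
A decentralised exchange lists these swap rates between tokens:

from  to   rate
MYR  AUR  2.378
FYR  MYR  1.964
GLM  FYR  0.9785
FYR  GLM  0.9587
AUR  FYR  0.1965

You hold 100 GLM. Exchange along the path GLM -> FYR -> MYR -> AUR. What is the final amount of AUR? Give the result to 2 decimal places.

100 GLM × 0.9785 = 97.85 FYR
97.85 FYR × 1.964 = 192.1774 MYR
192.1774 MYR × 2.378 = 456.9978572 AUR

457.00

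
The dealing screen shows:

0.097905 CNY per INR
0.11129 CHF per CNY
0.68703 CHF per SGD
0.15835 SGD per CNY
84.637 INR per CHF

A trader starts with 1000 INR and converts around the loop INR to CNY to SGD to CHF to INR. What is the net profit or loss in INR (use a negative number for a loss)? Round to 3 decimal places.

1000 INR × 0.097905 = 97.905 CNY
97.905 CNY × 0.15835 = 15.50325675 SGD
15.50325675 SGD × 0.68703 = 10.6512024849525 CHF
10.6512024849525 CHF × 84.637 = 901.4858247189247425 INR
Net change: 901.4858247189247425 − 1000 = -98.5141752810752575 INR

-98.514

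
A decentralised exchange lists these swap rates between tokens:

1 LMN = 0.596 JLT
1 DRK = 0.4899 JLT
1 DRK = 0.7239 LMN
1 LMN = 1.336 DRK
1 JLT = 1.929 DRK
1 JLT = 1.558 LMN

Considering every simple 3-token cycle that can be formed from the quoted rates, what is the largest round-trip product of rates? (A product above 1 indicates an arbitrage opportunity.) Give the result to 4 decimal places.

JLT→LMN→DRK→JLT: 1.558 × 1.336 × 0.4899 = 1.01972
JLT→DRK→LMN→JLT: 1.929 × 0.7239 × 0.596 = 0.83226
Maximum is JLT→LMN→DRK→JLT at 1.0197; arbitrage exists.

1.0197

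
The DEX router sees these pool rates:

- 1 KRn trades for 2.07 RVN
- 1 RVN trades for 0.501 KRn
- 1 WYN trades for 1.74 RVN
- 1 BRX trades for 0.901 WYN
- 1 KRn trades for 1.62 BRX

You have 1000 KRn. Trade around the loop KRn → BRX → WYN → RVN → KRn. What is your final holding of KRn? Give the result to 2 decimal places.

1272.41

1000 KRn × 1.62 = 1620 BRX
1620 BRX × 0.901 = 1459.62 WYN
1459.62 WYN × 1.74 = 2539.7388 RVN
2539.7388 RVN × 0.501 = 1272.4091388 KRn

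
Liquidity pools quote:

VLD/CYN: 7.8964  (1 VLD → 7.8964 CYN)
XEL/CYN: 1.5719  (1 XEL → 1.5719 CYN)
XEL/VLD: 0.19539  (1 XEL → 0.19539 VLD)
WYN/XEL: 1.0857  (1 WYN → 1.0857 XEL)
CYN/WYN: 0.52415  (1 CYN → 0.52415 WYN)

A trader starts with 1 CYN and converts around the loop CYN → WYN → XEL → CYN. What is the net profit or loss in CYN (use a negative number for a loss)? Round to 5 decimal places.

1 CYN × 0.52415 = 0.52415 WYN
0.52415 WYN × 1.0857 = 0.569069655 XEL
0.569069655 XEL × 1.5719 = 0.8945205906945 CYN
Net change: 0.8945205906945 − 1 = -0.1054794093055 CYN

-0.10548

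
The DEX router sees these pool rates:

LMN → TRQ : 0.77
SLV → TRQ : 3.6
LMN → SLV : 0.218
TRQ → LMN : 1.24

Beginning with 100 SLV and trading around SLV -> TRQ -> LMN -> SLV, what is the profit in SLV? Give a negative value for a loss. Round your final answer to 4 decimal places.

100 SLV × 3.6 = 360 TRQ
360 TRQ × 1.24 = 446.4 LMN
446.4 LMN × 0.218 = 97.3152 SLV
Net change: 97.3152 − 100 = -2.6848 SLV

-2.6848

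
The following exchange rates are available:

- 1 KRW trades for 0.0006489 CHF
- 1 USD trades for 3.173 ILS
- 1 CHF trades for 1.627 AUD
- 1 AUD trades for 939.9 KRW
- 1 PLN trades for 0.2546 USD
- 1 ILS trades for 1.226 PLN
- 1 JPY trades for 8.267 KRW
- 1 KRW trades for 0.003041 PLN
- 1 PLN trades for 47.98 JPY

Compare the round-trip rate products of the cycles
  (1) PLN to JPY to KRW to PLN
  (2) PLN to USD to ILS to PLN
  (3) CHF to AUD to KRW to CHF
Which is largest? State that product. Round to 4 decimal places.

(1) 47.98 × 8.267 × 0.003041 = 1.20621
(2) 0.2546 × 3.173 × 1.226 = 0.99042
(3) 1.627 × 939.9 × 0.0006489 = 0.99231
Highest is cycle (1) at 1.2062 (>1, arbitrage).

1.2062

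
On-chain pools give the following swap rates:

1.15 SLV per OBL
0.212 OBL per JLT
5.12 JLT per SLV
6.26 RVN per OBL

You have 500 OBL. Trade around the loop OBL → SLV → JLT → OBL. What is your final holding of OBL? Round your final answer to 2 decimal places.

624.13

500 OBL × 1.15 = 575 SLV
575 SLV × 5.12 = 2944 JLT
2944 JLT × 0.212 = 624.128 OBL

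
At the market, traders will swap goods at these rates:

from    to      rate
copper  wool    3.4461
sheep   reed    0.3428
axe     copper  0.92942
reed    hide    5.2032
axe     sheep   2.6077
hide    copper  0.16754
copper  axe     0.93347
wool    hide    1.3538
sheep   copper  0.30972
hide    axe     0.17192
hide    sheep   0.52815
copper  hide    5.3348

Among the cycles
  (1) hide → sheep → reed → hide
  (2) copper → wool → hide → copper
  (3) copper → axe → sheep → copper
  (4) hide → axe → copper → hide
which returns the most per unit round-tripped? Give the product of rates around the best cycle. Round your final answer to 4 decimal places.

0.9420

(1) 0.52815 × 0.3428 × 5.2032 = 0.94204
(2) 3.4461 × 1.3538 × 0.16754 = 0.78163
(3) 0.93347 × 2.6077 × 0.30972 = 0.75392
(4) 0.17192 × 0.92942 × 5.3348 = 0.85243
Highest is cycle (1) at 0.9420 (≤1, no arbitrage).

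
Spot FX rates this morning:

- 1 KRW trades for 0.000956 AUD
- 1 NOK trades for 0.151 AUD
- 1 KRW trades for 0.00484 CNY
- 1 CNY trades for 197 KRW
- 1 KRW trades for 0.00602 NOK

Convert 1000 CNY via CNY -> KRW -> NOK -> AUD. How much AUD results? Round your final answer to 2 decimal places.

1000 CNY × 197 = 197000 KRW
197000 KRW × 0.00602 = 1185.94 NOK
1185.94 NOK × 0.151 = 179.07694 AUD

179.08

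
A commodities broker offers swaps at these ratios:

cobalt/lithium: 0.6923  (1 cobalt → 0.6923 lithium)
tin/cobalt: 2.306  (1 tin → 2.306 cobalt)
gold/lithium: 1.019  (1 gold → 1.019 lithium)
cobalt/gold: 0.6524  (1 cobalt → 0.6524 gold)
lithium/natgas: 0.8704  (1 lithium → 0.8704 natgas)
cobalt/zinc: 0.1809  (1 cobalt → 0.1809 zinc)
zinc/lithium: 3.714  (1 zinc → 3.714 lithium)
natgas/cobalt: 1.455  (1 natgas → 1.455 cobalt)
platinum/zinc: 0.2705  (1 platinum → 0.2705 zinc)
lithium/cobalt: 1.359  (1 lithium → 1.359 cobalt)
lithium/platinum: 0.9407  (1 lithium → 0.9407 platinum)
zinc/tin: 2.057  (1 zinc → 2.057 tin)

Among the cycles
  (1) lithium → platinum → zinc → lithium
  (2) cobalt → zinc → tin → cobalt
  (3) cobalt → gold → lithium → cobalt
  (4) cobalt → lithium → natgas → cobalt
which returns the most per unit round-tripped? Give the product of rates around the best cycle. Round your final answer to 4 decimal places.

(1) 0.9407 × 0.2705 × 3.714 = 0.94506
(2) 0.1809 × 2.057 × 2.306 = 0.85809
(3) 0.6524 × 1.019 × 1.359 = 0.90346
(4) 0.6923 × 0.8704 × 1.455 = 0.87675
Highest is cycle (1) at 0.9451 (≤1, no arbitrage).

0.9451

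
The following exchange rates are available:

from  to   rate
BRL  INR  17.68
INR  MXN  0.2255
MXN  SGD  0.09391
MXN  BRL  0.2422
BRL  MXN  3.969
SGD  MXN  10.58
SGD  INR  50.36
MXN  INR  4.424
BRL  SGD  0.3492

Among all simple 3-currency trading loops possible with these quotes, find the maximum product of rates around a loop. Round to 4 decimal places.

MXN→SGD→INR→MXN: 0.09391 × 50.36 × 0.2255 = 1.06646
MXN→BRL→INR→MXN: 0.2422 × 17.68 × 0.2255 = 0.96561
MXN→BRL→SGD→MXN: 0.2422 × 0.3492 × 10.58 = 0.89482
Maximum is MXN→SGD→INR→MXN at 1.0665; arbitrage exists.

1.0665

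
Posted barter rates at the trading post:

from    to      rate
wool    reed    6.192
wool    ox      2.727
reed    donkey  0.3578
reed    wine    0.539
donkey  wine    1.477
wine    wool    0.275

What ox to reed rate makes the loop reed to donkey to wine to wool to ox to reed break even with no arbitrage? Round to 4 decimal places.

Known legs of the cycle: 0.3578 × 1.477 × 0.275 × 2.727 = 0.396313314705
For no arbitrage the full-cycle product must be 1, so the missing rate is 1 / 0.396313314705 ≈ 2.523256.

2.5233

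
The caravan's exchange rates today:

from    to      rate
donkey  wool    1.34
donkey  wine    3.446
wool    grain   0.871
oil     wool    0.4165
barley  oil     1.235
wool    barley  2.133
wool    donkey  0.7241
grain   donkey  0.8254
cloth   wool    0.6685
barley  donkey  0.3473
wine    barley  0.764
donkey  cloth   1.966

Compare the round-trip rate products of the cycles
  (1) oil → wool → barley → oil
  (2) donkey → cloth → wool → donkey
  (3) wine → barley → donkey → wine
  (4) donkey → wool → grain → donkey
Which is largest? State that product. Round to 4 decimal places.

1.0972

(1) 0.4165 × 2.133 × 1.235 = 1.09717
(2) 1.966 × 0.6685 × 0.7241 = 0.95166
(3) 0.764 × 0.3473 × 3.446 = 0.91435
(4) 1.34 × 0.871 × 0.8254 = 0.96336
Highest is cycle (1) at 1.0972 (>1, arbitrage).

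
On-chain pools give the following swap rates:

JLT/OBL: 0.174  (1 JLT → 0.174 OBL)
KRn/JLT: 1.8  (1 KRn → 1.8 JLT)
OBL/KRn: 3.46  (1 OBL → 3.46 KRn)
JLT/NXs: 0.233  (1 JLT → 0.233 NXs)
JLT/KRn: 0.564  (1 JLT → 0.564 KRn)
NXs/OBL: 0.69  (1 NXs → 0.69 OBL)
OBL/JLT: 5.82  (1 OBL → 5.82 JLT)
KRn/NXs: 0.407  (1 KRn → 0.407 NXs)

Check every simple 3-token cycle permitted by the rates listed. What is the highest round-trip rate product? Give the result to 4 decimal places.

1.0837

KRn→JLT→OBL→KRn: 1.8 × 0.174 × 3.46 = 1.08367
KRn→NXs→OBL→KRn: 0.407 × 0.69 × 3.46 = 0.97167
OBL→JLT→NXs→OBL: 5.82 × 0.233 × 0.69 = 0.93568
Maximum is KRn→JLT→OBL→KRn at 1.0837; arbitrage exists.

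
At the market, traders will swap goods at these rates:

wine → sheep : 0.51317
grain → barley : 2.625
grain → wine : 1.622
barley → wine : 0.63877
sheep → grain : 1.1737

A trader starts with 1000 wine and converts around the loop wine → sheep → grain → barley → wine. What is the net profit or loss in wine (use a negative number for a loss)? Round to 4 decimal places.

9.9321

1000 wine × 0.51317 = 513.17 sheep
513.17 sheep × 1.1737 = 602.307629 grain
602.307629 grain × 2.625 = 1581.057526125 barley
1581.057526125 barley × 0.63877 = 1009.93211596286625 wine
Net change: 1009.93211596286625 − 1000 = 9.93211596286625 wine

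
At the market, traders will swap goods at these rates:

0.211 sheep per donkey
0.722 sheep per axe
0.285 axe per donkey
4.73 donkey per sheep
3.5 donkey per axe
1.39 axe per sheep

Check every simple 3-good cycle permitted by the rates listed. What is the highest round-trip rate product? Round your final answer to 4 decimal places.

1.0265

axe→donkey→sheep→axe: 3.5 × 0.211 × 1.39 = 1.02652
axe→sheep→donkey→axe: 0.722 × 4.73 × 0.285 = 0.97329
Maximum is axe→donkey→sheep→axe at 1.0265; arbitrage exists.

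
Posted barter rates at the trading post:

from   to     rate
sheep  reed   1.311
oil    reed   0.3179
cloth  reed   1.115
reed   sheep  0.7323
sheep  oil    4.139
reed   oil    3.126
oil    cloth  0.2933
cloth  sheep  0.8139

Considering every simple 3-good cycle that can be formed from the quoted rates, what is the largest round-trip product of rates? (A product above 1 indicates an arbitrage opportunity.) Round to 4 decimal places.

1.0223

reed→oil→cloth→reed: 3.126 × 0.2933 × 1.115 = 1.02229
sheep→oil→cloth→sheep: 4.139 × 0.2933 × 0.8139 = 0.98805
sheep→oil→reed→sheep: 4.139 × 0.3179 × 0.7323 = 0.96355
Maximum is reed→oil→cloth→reed at 1.0223; arbitrage exists.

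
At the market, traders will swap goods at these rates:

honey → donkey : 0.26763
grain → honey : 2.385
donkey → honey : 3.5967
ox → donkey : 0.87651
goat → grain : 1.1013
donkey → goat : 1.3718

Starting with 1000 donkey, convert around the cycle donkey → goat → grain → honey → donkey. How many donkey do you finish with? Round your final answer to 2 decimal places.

1000 donkey × 1.3718 = 1371.8 goat
1371.8 goat × 1.1013 = 1510.76334 grain
1510.76334 grain × 2.385 = 3603.1705659 honey
3603.1705659 honey × 0.26763 = 964.316538551817 donkey

964.32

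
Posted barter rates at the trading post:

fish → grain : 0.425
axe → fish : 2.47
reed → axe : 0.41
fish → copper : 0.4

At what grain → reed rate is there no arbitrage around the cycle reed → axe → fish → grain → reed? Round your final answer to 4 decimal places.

2.3234

Known legs of the cycle: 0.41 × 2.47 × 0.425 = 0.4303975
For no arbitrage the full-cycle product must be 1, so the missing rate is 1 / 0.4303975 ≈ 2.323434.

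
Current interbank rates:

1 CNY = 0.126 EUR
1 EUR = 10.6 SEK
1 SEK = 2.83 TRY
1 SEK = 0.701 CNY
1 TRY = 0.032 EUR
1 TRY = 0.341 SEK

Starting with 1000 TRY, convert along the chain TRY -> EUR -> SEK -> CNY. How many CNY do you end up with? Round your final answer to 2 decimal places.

237.78

1000 TRY × 0.032 = 32 EUR
32 EUR × 10.6 = 339.2 SEK
339.2 SEK × 0.701 = 237.7792 CNY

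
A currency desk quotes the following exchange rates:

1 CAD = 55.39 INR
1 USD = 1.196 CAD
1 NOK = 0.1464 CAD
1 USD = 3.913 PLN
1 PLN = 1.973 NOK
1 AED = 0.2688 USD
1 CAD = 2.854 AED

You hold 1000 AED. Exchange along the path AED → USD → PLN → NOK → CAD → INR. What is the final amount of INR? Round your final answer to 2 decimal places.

1000 AED × 0.2688 = 268.8 USD
268.8 USD × 3.913 = 1051.8144 PLN
1051.8144 PLN × 1.973 = 2075.2298112 NOK
2075.2298112 NOK × 0.1464 = 303.81364435968 CAD
303.81364435968 CAD × 55.39 = 16828.2377610826752 INR

16828.24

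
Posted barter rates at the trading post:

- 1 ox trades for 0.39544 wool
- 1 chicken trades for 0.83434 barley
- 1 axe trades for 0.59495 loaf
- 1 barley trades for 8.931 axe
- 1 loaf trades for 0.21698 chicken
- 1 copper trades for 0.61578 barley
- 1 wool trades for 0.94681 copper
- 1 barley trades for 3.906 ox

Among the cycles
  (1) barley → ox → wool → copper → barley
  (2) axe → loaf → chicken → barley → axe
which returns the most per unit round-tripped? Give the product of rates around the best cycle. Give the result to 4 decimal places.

(1) 3.906 × 0.39544 × 0.94681 × 0.61578 = 0.90054
(2) 0.59495 × 0.21698 × 0.83434 × 8.931 = 0.96193
Highest is cycle (2) at 0.9619 (≤1, no arbitrage).

0.9619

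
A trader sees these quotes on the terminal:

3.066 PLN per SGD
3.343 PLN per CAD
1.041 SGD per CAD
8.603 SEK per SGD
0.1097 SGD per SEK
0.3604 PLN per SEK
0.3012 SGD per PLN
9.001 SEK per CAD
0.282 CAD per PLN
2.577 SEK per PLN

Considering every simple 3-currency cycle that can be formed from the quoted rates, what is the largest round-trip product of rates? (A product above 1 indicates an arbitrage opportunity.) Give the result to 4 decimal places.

SGD→SEK→PLN→SGD: 8.603 × 0.3604 × 0.3012 = 0.93388
CAD→SEK→PLN→CAD: 9.001 × 0.3604 × 0.282 = 0.91480
SGD→PLN→CAD→SGD: 3.066 × 0.282 × 1.041 = 0.90006
SGD→PLN→SEK→SGD: 3.066 × 2.577 × 0.1097 = 0.86675
Maximum is SGD→SEK→PLN→SGD at 0.9339; no arbitrage — every cycle loses value.

0.9339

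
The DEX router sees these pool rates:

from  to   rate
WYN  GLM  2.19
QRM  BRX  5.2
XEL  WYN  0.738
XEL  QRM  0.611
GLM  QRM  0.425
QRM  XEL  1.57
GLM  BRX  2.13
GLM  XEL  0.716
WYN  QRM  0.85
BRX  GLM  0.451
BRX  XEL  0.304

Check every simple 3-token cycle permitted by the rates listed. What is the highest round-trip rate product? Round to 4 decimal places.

XEL→WYN→GLM→XEL: 0.738 × 2.19 × 0.716 = 1.15721
GLM→QRM→BRX→GLM: 0.425 × 5.2 × 0.451 = 0.99671
XEL→WYN→QRM→XEL: 0.738 × 0.85 × 1.57 = 0.98486
XEL→QRM→BRX→XEL: 0.611 × 5.2 × 0.304 = 0.96587
Maximum is XEL→WYN→GLM→XEL at 1.1572; arbitrage exists.

1.1572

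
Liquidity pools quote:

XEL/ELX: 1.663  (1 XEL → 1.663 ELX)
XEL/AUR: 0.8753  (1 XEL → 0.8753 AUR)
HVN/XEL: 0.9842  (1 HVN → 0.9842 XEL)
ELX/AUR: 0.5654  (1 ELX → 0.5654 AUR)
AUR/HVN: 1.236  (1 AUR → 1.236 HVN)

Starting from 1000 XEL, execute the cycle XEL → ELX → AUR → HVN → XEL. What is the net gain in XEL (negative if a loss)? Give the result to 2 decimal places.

1000 XEL × 1.663 = 1663 ELX
1663 ELX × 0.5654 = 940.2602 AUR
940.2602 AUR × 1.236 = 1162.1616072 HVN
1162.1616072 HVN × 0.9842 = 1143.79945380624 XEL
Net change: 1143.79945380624 − 1000 = 143.79945380624 XEL

143.80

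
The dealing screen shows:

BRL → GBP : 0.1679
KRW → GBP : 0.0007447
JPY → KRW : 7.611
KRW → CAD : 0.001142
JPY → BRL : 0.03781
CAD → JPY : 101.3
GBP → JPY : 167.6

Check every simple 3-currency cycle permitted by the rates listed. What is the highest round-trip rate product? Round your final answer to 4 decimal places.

1.0640

JPY→BRL→GBP→JPY: 0.03781 × 0.1679 × 167.6 = 1.06397
JPY→KRW→GBP→JPY: 7.611 × 0.0007447 × 167.6 = 0.94994
JPY→KRW→CAD→JPY: 7.611 × 0.001142 × 101.3 = 0.88048
Maximum is JPY→BRL→GBP→JPY at 1.0640; arbitrage exists.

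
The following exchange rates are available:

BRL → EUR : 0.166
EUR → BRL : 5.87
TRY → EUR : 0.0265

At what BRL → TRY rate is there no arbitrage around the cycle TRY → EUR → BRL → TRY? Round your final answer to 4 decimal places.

Known legs of the cycle: 0.0265 × 5.87 = 0.155555
For no arbitrage the full-cycle product must be 1, so the missing rate is 1 / 0.155555 ≈ 6.428594.

6.4286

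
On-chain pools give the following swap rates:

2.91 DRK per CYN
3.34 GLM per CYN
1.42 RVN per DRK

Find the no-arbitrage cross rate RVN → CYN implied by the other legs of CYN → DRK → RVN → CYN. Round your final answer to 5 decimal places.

0.24200

Known legs of the cycle: 2.91 × 1.42 = 4.1322
For no arbitrage the full-cycle product must be 1, so the missing rate is 1 / 4.1322 ≈ 0.2420018.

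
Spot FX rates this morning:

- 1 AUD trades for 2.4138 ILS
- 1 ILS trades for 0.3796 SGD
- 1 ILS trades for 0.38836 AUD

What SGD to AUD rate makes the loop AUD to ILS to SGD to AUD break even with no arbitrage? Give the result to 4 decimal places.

1.0914

Known legs of the cycle: 2.4138 × 0.3796 = 0.91627848
For no arbitrage the full-cycle product must be 1, so the missing rate is 1 / 0.91627848 ≈ 1.091371.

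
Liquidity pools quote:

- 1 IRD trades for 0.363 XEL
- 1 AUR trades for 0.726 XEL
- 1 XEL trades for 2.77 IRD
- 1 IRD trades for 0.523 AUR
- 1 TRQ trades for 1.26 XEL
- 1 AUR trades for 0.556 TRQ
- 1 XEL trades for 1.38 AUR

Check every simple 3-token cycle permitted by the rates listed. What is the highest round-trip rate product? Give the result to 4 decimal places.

1.0518

IRD→AUR→XEL→IRD: 0.523 × 0.726 × 2.77 = 1.05176
AUR→TRQ→XEL→AUR: 0.556 × 1.26 × 1.38 = 0.96677
Maximum is IRD→AUR→XEL→IRD at 1.0518; arbitrage exists.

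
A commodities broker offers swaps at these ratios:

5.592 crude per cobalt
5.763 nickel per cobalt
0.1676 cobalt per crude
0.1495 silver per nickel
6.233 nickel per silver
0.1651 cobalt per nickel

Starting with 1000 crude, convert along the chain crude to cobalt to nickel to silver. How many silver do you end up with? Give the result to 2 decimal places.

1000 crude × 0.1676 = 167.6 cobalt
167.6 cobalt × 5.763 = 965.8788 nickel
965.8788 nickel × 0.1495 = 144.3988806 silver

144.40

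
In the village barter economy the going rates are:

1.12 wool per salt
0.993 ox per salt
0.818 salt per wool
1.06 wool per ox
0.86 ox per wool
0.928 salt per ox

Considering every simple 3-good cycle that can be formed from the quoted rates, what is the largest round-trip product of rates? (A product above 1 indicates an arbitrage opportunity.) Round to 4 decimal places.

wool→ox→salt→wool: 0.86 × 0.928 × 1.12 = 0.89385
wool→salt→ox→wool: 0.818 × 0.993 × 1.06 = 0.86101
Maximum is wool→ox→salt→wool at 0.8938; no arbitrage — every cycle loses value.

0.8938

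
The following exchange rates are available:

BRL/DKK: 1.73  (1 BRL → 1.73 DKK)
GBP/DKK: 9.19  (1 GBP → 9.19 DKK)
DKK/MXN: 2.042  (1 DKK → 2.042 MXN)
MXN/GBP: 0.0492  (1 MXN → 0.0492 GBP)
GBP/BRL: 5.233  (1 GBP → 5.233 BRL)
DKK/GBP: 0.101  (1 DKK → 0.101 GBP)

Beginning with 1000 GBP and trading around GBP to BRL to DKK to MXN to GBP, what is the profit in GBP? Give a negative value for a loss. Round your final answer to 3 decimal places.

-90.469

1000 GBP × 5.233 = 5233 BRL
5233 BRL × 1.73 = 9053.09 DKK
9053.09 DKK × 2.042 = 18486.40978 MXN
18486.40978 MXN × 0.0492 = 909.531361176 GBP
Net change: 909.531361176 − 1000 = -90.468638824 GBP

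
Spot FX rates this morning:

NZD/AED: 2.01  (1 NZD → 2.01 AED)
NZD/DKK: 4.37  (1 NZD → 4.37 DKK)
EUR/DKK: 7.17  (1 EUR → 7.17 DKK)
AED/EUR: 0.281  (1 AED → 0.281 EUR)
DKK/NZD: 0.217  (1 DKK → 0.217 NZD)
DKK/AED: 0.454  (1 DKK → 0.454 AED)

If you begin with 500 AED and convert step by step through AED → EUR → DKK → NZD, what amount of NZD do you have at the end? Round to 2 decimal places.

218.60

500 AED × 0.281 = 140.5 EUR
140.5 EUR × 7.17 = 1007.385 DKK
1007.385 DKK × 0.217 = 218.602545 NZD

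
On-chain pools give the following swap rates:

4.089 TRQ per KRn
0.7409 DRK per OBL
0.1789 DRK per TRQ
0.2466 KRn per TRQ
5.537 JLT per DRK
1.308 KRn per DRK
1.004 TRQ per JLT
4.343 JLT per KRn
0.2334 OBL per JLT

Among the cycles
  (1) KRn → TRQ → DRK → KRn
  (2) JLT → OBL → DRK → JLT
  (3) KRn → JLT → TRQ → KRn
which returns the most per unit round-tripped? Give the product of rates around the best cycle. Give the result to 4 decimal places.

1.0753

(1) 4.089 × 0.1789 × 1.308 = 0.95683
(2) 0.2334 × 0.7409 × 5.537 = 0.95749
(3) 4.343 × 1.004 × 0.2466 = 1.07527
Highest is cycle (3) at 1.0753 (>1, arbitrage).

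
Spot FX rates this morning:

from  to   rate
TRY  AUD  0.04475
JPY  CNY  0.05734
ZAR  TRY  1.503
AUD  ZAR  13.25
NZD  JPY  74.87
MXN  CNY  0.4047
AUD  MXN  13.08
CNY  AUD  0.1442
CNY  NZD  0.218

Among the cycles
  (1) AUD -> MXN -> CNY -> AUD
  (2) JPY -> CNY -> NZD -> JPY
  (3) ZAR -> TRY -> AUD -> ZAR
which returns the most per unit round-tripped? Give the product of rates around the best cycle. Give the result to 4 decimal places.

(1) 13.08 × 0.4047 × 0.1442 = 0.76332
(2) 0.05734 × 0.218 × 74.87 = 0.93588
(3) 1.503 × 0.04475 × 13.25 = 0.89119
Highest is cycle (2) at 0.9359 (≤1, no arbitrage).

0.9359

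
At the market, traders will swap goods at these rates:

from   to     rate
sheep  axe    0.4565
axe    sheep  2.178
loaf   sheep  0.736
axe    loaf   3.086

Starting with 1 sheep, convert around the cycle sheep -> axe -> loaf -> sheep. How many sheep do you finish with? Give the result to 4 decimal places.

1 sheep × 0.4565 = 0.4565 axe
0.4565 axe × 3.086 = 1.408759 loaf
1.408759 loaf × 0.736 = 1.036846624 sheep

1.0368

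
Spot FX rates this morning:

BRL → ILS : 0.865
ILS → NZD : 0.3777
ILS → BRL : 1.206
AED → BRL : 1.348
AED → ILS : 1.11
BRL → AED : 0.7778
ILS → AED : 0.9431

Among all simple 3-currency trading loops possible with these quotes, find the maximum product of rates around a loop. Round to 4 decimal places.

AED→BRL→ILS→AED: 1.348 × 0.865 × 0.9431 = 1.09967
AED→ILS→BRL→AED: 1.11 × 1.206 × 0.7778 = 1.04121
Maximum is AED→BRL→ILS→AED at 1.0997; arbitrage exists.

1.0997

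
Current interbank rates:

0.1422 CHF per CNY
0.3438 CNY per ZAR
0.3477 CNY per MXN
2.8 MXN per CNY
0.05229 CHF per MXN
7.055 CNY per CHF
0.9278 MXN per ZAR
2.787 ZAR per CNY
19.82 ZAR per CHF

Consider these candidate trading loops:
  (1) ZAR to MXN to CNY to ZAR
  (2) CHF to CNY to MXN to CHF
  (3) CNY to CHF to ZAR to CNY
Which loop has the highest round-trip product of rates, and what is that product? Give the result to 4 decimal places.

1.0329

(1) 0.9278 × 0.3477 × 2.787 = 0.89908
(2) 7.055 × 2.8 × 0.05229 = 1.03294
(3) 0.1422 × 19.82 × 0.3438 = 0.96897
Highest is cycle (2) at 1.0329 (>1, arbitrage).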